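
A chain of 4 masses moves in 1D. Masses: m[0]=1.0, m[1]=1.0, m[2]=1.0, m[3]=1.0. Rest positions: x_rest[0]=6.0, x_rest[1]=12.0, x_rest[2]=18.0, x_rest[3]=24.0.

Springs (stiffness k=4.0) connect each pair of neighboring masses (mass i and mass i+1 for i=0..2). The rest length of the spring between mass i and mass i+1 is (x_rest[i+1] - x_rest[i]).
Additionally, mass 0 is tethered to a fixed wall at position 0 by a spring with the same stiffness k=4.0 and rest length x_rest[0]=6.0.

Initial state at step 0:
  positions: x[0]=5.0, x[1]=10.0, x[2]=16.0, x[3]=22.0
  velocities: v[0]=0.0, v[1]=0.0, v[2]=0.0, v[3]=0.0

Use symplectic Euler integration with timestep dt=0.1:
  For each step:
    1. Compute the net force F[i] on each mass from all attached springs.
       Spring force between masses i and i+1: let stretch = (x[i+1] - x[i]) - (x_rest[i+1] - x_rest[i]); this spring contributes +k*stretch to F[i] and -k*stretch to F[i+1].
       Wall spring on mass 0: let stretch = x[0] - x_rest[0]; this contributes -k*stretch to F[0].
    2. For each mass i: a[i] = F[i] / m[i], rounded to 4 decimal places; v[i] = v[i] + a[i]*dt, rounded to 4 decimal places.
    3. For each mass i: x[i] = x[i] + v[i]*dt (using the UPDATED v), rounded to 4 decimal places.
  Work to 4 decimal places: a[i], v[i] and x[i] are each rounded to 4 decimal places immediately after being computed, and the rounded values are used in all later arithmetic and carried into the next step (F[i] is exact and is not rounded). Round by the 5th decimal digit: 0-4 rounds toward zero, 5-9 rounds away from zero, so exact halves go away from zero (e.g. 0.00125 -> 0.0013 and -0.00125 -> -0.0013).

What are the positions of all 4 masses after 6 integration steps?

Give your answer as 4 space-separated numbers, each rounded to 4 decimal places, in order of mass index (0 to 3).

Step 0: x=[5.0000 10.0000 16.0000 22.0000] v=[0.0000 0.0000 0.0000 0.0000]
Step 1: x=[5.0000 10.0400 16.0000 22.0000] v=[0.0000 0.4000 0.0000 0.0000]
Step 2: x=[5.0016 10.1168 16.0016 22.0000] v=[0.0160 0.7680 0.0160 0.0000]
Step 3: x=[5.0077 10.2244 16.0077 22.0001] v=[0.0614 1.0758 0.0614 0.0006]
Step 4: x=[5.0222 10.3546 16.0222 22.0005] v=[0.1450 1.3024 0.1450 0.0036]
Step 5: x=[5.0491 10.4983 16.0491 22.0017] v=[0.2691 1.4365 0.2693 0.0123]
Step 6: x=[5.0920 10.6460 16.0921 22.0048] v=[0.4291 1.4771 0.4300 0.0313]

Answer: 5.0920 10.6460 16.0921 22.0048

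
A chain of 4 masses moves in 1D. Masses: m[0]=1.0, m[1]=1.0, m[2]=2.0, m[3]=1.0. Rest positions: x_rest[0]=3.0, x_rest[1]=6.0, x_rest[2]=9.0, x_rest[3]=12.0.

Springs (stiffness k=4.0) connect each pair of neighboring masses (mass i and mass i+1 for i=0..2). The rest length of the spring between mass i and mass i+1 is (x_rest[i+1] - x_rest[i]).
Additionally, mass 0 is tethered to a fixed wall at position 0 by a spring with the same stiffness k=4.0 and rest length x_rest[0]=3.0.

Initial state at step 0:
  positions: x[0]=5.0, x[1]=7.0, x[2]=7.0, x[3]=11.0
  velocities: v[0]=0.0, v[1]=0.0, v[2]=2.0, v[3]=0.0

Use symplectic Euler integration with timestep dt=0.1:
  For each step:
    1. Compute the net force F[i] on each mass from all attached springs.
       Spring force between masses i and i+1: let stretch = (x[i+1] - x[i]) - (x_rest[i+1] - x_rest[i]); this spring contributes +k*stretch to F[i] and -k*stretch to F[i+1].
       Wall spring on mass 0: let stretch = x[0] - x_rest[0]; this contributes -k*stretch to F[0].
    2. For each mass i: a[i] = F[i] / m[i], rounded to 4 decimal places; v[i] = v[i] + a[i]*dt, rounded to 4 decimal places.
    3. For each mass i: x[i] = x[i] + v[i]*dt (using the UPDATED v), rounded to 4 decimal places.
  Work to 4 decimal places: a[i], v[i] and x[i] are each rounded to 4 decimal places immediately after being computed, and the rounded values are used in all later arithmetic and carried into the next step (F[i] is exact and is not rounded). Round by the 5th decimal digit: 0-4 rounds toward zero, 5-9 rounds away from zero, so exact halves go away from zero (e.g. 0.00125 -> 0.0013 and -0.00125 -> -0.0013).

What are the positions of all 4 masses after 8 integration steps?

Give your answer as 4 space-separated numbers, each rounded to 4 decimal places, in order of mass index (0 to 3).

Answer: 1.9435 5.4455 9.9526 10.9183

Derivation:
Step 0: x=[5.0000 7.0000 7.0000 11.0000] v=[0.0000 0.0000 2.0000 0.0000]
Step 1: x=[4.8800 6.9200 7.2800 10.9600] v=[-1.2000 -0.8000 2.8000 -0.4000]
Step 2: x=[4.6464 6.7728 7.6264 10.8928] v=[-2.3360 -1.4720 3.4640 -0.6720]
Step 3: x=[4.3120 6.5747 8.0211 10.8149] v=[-3.3440 -1.9811 3.9466 -0.7786]
Step 4: x=[3.8956 6.3439 8.4427 10.7453] v=[-4.1637 -2.3076 4.2161 -0.6961]
Step 5: x=[3.4213 6.0992 8.8684 10.7036] v=[-4.7426 -2.4474 4.2569 -0.4171]
Step 6: x=[2.9173 5.8581 9.2754 10.7085] v=[-5.0400 -2.4109 4.0701 0.0488]
Step 7: x=[2.4142 5.6361 9.6427 10.7761] v=[-5.0306 -2.2203 3.6733 0.6756]
Step 8: x=[1.9435 5.4455 9.9526 10.9183] v=[-4.7075 -1.9064 3.0987 1.4222]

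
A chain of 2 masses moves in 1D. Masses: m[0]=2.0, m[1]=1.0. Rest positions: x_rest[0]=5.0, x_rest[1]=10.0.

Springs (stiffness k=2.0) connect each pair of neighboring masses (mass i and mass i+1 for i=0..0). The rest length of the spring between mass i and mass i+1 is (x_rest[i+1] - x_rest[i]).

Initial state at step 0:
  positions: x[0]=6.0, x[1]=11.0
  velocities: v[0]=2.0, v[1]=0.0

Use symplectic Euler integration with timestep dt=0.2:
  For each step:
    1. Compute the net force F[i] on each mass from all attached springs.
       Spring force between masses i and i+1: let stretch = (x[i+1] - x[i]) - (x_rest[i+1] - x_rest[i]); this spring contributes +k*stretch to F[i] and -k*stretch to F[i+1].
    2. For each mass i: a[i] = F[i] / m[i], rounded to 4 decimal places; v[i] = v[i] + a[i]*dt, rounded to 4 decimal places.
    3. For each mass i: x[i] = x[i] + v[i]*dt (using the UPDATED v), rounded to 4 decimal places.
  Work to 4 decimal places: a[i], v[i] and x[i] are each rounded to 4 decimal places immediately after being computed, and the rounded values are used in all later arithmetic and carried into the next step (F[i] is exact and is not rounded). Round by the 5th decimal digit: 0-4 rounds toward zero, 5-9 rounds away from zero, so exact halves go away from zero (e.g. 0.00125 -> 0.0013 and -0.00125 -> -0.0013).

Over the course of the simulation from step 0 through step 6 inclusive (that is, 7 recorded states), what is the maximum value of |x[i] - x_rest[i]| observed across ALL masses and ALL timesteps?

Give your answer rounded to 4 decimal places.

Step 0: x=[6.0000 11.0000] v=[2.0000 0.0000]
Step 1: x=[6.4000 11.0000] v=[2.0000 0.0000]
Step 2: x=[6.7840 11.0320] v=[1.9200 0.1600]
Step 3: x=[7.1379 11.1242] v=[1.7696 0.4608]
Step 4: x=[7.4513 11.2975] v=[1.5669 0.8663]
Step 5: x=[7.7185 11.5631] v=[1.3361 1.3278]
Step 6: x=[7.9395 11.9211] v=[1.1050 1.7900]
Max displacement = 2.9395

Answer: 2.9395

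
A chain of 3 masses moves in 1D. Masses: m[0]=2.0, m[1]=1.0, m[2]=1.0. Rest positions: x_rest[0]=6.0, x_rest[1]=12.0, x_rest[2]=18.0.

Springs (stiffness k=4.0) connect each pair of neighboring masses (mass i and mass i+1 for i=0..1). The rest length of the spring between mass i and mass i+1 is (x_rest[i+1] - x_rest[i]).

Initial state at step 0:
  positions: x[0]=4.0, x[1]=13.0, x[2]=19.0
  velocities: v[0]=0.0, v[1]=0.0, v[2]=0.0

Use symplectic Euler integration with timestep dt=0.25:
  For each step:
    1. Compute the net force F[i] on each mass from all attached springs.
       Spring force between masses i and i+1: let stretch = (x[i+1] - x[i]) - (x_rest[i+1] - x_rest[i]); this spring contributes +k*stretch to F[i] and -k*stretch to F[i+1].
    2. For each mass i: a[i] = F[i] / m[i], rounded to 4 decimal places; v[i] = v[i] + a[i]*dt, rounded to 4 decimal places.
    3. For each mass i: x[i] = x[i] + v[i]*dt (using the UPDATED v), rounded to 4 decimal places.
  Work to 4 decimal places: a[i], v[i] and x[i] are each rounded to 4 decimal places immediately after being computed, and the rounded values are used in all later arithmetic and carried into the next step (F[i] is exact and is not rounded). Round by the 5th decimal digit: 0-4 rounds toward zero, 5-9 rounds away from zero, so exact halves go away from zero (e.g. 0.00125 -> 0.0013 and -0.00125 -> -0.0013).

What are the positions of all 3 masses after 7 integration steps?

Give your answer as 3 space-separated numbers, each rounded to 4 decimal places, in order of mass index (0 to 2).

Step 0: x=[4.0000 13.0000 19.0000] v=[0.0000 0.0000 0.0000]
Step 1: x=[4.3750 12.2500 19.0000] v=[1.5000 -3.0000 0.0000]
Step 2: x=[4.9844 11.2188 18.8125] v=[2.4375 -4.1250 -0.7500]
Step 3: x=[5.6231 10.5274 18.2266] v=[2.5547 -2.7657 -2.3437]
Step 4: x=[6.1248 10.5347 17.2159] v=[2.0069 0.0292 -4.0429]
Step 5: x=[6.4278 11.1098 16.0349] v=[1.2119 2.3005 -4.7241]
Step 6: x=[6.5660 11.7457 15.1226] v=[0.5529 2.5436 -3.6492]
Step 7: x=[6.6017 11.9309 14.8661] v=[0.1428 0.7408 -1.0261]

Answer: 6.6017 11.9309 14.8661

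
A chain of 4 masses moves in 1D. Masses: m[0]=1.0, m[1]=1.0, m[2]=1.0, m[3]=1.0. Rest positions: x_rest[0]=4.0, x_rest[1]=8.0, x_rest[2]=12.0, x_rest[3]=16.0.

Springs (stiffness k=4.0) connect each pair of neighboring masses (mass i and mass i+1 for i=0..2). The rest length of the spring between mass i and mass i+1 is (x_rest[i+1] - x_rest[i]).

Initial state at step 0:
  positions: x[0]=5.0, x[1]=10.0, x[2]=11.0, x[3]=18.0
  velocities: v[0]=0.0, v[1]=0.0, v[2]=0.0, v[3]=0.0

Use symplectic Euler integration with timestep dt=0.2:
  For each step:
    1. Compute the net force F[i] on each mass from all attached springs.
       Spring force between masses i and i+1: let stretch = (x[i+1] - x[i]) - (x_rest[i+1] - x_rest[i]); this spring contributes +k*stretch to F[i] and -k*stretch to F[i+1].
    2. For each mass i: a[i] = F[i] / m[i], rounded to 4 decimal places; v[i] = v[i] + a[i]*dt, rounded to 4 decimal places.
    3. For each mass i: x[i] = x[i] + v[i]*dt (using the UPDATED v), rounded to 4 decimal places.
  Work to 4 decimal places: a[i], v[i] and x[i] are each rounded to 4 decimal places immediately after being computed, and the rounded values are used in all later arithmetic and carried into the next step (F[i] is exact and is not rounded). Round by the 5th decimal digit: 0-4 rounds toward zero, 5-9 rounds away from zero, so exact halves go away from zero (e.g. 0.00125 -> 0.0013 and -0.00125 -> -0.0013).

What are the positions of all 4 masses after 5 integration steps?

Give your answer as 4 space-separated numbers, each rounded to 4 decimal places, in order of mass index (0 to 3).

Step 0: x=[5.0000 10.0000 11.0000 18.0000] v=[0.0000 0.0000 0.0000 0.0000]
Step 1: x=[5.1600 9.3600 11.9600 17.5200] v=[0.8000 -3.2000 4.8000 -2.4000]
Step 2: x=[5.3520 8.4640 13.3936 16.7904] v=[0.9600 -4.4800 7.1680 -3.6480]
Step 3: x=[5.4019 7.8588 14.5820 16.1573] v=[0.2496 -3.0259 5.9418 -3.1654]
Step 4: x=[5.2049 7.9362 14.9467 15.9122] v=[-0.9849 0.3871 1.8235 -1.2256]
Step 5: x=[4.8049 8.6983 14.3442 16.1526] v=[-1.9999 3.8105 -3.0125 1.2020]

Answer: 4.8049 8.6983 14.3442 16.1526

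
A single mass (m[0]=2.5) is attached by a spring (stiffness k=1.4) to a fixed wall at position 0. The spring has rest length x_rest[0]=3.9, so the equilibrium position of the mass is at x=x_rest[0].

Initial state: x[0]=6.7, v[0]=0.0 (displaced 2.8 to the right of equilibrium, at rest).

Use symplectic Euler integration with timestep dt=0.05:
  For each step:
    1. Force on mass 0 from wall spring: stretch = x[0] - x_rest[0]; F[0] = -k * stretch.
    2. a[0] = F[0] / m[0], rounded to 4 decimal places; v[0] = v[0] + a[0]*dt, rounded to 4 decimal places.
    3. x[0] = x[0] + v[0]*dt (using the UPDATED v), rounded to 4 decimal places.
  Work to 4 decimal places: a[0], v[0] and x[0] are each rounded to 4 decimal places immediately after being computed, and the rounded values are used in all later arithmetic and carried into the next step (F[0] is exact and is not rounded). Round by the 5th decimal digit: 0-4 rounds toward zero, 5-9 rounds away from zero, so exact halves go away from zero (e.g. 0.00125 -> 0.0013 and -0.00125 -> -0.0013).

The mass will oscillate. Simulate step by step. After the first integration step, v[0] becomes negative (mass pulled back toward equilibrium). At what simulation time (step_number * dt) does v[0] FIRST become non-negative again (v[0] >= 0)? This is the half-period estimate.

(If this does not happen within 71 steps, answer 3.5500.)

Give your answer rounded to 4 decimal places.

Answer: 3.5500

Derivation:
Step 0: x=[6.7000] v=[0.0000]
Step 1: x=[6.6961] v=[-0.0784]
Step 2: x=[6.6883] v=[-0.1567]
Step 3: x=[6.6766] v=[-0.2348]
Step 4: x=[6.6610] v=[-0.3125]
Step 5: x=[6.6415] v=[-0.3898]
Step 6: x=[6.6182] v=[-0.4666]
Step 7: x=[6.5911] v=[-0.5427]
Step 8: x=[6.5602] v=[-0.6181]
Step 9: x=[6.5256] v=[-0.6926]
Step 10: x=[6.4873] v=[-0.7661]
Step 11: x=[6.4454] v=[-0.8385]
Step 12: x=[6.3999] v=[-0.9098]
Step 13: x=[6.3509] v=[-0.9798]
Step 14: x=[6.2985] v=[-1.0484]
Step 15: x=[6.2427] v=[-1.1156]
Step 16: x=[6.1836] v=[-1.1812]
Step 17: x=[6.1213] v=[-1.2451]
Step 18: x=[6.0559] v=[-1.3073]
Step 19: x=[5.9875] v=[-1.3677]
Step 20: x=[5.9162] v=[-1.4262]
Step 21: x=[5.8421] v=[-1.4827]
Step 22: x=[5.7652] v=[-1.5371]
Step 23: x=[5.6857] v=[-1.5893]
Step 24: x=[5.6037] v=[-1.6393]
Step 25: x=[5.5194] v=[-1.6870]
Step 26: x=[5.4328] v=[-1.7323]
Step 27: x=[5.3440] v=[-1.7752]
Step 28: x=[5.2532] v=[-1.8156]
Step 29: x=[5.1605] v=[-1.8535]
Step 30: x=[5.0661] v=[-1.8888]
Step 31: x=[4.9700] v=[-1.9215]
Step 32: x=[4.8724] v=[-1.9515]
Step 33: x=[4.7735] v=[-1.9787]
Step 34: x=[4.6733] v=[-2.0032]
Step 35: x=[4.5721] v=[-2.0249]
Step 36: x=[4.4699] v=[-2.0437]
Step 37: x=[4.3669] v=[-2.0597]
Step 38: x=[4.2633] v=[-2.0728]
Step 39: x=[4.1592] v=[-2.0830]
Step 40: x=[4.0547] v=[-2.0903]
Step 41: x=[3.9500] v=[-2.0946]
Step 42: x=[3.8452] v=[-2.0960]
Step 43: x=[3.7405] v=[-2.0945]
Step 44: x=[3.6360] v=[-2.0900]
Step 45: x=[3.5319] v=[-2.0826]
Step 46: x=[3.4283] v=[-2.0723]
Step 47: x=[3.3253] v=[-2.0591]
Step 48: x=[3.2232] v=[-2.0430]
Step 49: x=[3.1220] v=[-2.0241]
Step 50: x=[3.0219] v=[-2.0023]
Step 51: x=[2.9230] v=[-1.9777]
Step 52: x=[2.8255] v=[-1.9503]
Step 53: x=[2.7295] v=[-1.9202]
Step 54: x=[2.6351] v=[-1.8874]
Step 55: x=[2.5425] v=[-1.8520]
Step 56: x=[2.4518] v=[-1.8140]
Step 57: x=[2.3631] v=[-1.7735]
Step 58: x=[2.2766] v=[-1.7305]
Step 59: x=[2.1924] v=[-1.6850]
Step 60: x=[2.1105] v=[-1.6372]
Step 61: x=[2.0311] v=[-1.5871]
Step 62: x=[1.9544] v=[-1.5348]
Step 63: x=[1.8804] v=[-1.4803]
Step 64: x=[1.8092] v=[-1.4238]
Step 65: x=[1.7409] v=[-1.3653]
Step 66: x=[1.6757] v=[-1.3048]
Step 67: x=[1.6136] v=[-1.2425]
Step 68: x=[1.5547] v=[-1.1785]
Step 69: x=[1.4991] v=[-1.1128]
Step 70: x=[1.4468] v=[-1.0456]
Step 71: x=[1.3980] v=[-0.9769]
v[0] did not become non-negative within 71 steps; using fallback time=3.5500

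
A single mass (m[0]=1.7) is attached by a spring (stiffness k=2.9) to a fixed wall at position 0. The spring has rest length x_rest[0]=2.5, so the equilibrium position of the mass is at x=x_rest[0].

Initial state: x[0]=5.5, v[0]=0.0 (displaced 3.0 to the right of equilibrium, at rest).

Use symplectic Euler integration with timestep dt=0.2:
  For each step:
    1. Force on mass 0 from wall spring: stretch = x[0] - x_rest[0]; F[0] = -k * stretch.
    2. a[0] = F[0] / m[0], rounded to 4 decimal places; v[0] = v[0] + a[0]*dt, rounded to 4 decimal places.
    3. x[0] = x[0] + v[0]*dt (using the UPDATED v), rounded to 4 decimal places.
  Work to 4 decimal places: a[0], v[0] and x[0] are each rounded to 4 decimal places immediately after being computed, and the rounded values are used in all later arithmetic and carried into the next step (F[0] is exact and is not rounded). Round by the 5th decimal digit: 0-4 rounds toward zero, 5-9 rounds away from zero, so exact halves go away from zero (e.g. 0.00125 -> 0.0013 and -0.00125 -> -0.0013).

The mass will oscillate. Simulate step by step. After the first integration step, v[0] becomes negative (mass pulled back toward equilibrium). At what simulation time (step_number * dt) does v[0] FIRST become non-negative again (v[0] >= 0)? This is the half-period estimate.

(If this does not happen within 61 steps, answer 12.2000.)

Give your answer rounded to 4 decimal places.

Answer: 2.4000

Derivation:
Step 0: x=[5.5000] v=[0.0000]
Step 1: x=[5.2953] v=[-1.0235]
Step 2: x=[4.8999] v=[-1.9772]
Step 3: x=[4.3407] v=[-2.7960]
Step 4: x=[3.6559] v=[-3.4240]
Step 5: x=[2.8922] v=[-3.8184]
Step 6: x=[2.1018] v=[-3.9522]
Step 7: x=[1.3385] v=[-3.8163]
Step 8: x=[0.6545] v=[-3.4200]
Step 9: x=[0.0964] v=[-2.7904]
Step 10: x=[-0.2977] v=[-1.9703]
Step 11: x=[-0.5009] v=[-1.0158]
Step 12: x=[-0.4993] v=[0.0080]
First v>=0 after going negative at step 12, time=2.4000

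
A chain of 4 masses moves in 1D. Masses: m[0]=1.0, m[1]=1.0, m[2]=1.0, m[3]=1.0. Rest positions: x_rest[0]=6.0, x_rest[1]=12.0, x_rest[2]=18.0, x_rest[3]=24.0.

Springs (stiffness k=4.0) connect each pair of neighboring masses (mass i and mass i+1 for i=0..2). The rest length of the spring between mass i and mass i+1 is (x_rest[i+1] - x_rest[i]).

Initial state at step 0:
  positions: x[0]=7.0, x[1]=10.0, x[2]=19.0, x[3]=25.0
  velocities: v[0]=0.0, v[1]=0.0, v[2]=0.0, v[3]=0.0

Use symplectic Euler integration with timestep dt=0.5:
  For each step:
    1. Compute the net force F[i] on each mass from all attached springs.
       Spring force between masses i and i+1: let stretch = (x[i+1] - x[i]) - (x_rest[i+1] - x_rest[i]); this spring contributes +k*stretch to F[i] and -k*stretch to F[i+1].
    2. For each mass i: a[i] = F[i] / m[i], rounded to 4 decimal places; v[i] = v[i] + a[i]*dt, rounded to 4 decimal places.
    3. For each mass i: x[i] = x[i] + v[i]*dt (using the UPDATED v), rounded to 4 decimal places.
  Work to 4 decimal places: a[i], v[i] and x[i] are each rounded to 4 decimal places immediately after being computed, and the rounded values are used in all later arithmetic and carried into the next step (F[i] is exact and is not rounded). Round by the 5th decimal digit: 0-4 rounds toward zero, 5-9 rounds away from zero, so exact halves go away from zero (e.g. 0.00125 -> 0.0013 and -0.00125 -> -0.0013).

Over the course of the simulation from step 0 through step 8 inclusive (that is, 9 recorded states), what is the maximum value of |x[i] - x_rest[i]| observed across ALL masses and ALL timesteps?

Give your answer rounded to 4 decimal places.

Step 0: x=[7.0000 10.0000 19.0000 25.0000] v=[0.0000 0.0000 0.0000 0.0000]
Step 1: x=[4.0000 16.0000 16.0000 25.0000] v=[-6.0000 12.0000 -6.0000 0.0000]
Step 2: x=[7.0000 10.0000 22.0000 22.0000] v=[6.0000 -12.0000 12.0000 -6.0000]
Step 3: x=[7.0000 13.0000 16.0000 25.0000] v=[0.0000 6.0000 -12.0000 6.0000]
Step 4: x=[7.0000 13.0000 16.0000 25.0000] v=[0.0000 0.0000 0.0000 0.0000]
Step 5: x=[7.0000 10.0000 22.0000 22.0000] v=[0.0000 -6.0000 12.0000 -6.0000]
Step 6: x=[4.0000 16.0000 16.0000 25.0000] v=[-6.0000 12.0000 -12.0000 6.0000]
Step 7: x=[7.0000 10.0000 19.0000 25.0000] v=[6.0000 -12.0000 6.0000 0.0000]
Step 8: x=[7.0000 10.0000 19.0000 25.0000] v=[0.0000 0.0000 0.0000 0.0000]
Max displacement = 4.0000

Answer: 4.0000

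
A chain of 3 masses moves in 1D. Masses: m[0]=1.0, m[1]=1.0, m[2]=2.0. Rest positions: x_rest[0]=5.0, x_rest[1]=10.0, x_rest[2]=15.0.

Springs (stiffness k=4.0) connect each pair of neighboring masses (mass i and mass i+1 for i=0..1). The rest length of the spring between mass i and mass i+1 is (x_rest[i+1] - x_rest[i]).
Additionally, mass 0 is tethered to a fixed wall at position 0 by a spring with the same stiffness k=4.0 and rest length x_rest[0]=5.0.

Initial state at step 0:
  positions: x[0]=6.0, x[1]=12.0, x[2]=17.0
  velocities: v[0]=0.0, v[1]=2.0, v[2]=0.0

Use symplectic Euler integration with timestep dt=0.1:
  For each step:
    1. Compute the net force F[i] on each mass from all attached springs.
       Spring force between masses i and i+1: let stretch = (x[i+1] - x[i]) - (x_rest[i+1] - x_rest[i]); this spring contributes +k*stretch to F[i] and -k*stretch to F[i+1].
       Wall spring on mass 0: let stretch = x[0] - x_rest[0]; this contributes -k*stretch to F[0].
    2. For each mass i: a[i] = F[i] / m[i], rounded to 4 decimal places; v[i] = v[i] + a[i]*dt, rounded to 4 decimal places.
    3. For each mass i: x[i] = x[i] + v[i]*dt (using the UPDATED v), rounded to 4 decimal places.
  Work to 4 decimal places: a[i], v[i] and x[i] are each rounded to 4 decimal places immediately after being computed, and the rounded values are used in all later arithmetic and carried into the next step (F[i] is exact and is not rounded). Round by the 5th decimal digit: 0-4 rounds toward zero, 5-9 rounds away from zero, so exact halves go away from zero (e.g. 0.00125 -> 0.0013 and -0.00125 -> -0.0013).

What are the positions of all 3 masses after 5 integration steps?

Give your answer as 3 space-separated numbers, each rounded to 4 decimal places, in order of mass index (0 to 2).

Answer: 6.0854 12.2178 17.0461

Derivation:
Step 0: x=[6.0000 12.0000 17.0000] v=[0.0000 2.0000 0.0000]
Step 1: x=[6.0000 12.1600 17.0000] v=[0.0000 1.6000 0.0000]
Step 2: x=[6.0064 12.2672 17.0032] v=[0.0640 1.0720 0.0320]
Step 3: x=[6.0230 12.3134 17.0117] v=[0.1658 0.4621 0.0848]
Step 4: x=[6.0503 12.2959 17.0262] v=[0.2728 -0.1747 0.1451]
Step 5: x=[6.0854 12.2178 17.0461] v=[0.3509 -0.7808 0.1990]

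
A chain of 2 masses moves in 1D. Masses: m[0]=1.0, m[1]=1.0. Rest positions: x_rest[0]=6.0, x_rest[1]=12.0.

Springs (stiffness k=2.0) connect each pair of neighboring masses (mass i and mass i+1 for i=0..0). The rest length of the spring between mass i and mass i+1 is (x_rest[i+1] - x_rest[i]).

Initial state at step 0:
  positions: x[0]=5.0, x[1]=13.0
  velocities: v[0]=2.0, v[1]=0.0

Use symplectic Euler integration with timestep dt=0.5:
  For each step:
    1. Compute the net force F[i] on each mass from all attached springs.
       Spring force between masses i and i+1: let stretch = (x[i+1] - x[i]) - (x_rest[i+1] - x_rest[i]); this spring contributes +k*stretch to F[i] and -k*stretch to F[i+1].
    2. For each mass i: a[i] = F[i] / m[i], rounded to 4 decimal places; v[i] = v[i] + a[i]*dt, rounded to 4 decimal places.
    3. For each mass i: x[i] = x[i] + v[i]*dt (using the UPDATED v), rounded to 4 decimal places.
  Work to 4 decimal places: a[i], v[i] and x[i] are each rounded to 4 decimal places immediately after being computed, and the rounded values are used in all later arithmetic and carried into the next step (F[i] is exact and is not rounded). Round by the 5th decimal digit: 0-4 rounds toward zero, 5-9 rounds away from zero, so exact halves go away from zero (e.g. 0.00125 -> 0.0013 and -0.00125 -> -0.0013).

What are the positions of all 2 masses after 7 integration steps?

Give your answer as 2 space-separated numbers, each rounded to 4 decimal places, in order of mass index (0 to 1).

Step 0: x=[5.0000 13.0000] v=[2.0000 0.0000]
Step 1: x=[7.0000 12.0000] v=[4.0000 -2.0000]
Step 2: x=[8.5000 11.5000] v=[3.0000 -1.0000]
Step 3: x=[8.5000 12.5000] v=[0.0000 2.0000]
Step 4: x=[7.5000 14.5000] v=[-2.0000 4.0000]
Step 5: x=[7.0000 16.0000] v=[-1.0000 3.0000]
Step 6: x=[8.0000 16.0000] v=[2.0000 0.0000]
Step 7: x=[10.0000 15.0000] v=[4.0000 -2.0000]

Answer: 10.0000 15.0000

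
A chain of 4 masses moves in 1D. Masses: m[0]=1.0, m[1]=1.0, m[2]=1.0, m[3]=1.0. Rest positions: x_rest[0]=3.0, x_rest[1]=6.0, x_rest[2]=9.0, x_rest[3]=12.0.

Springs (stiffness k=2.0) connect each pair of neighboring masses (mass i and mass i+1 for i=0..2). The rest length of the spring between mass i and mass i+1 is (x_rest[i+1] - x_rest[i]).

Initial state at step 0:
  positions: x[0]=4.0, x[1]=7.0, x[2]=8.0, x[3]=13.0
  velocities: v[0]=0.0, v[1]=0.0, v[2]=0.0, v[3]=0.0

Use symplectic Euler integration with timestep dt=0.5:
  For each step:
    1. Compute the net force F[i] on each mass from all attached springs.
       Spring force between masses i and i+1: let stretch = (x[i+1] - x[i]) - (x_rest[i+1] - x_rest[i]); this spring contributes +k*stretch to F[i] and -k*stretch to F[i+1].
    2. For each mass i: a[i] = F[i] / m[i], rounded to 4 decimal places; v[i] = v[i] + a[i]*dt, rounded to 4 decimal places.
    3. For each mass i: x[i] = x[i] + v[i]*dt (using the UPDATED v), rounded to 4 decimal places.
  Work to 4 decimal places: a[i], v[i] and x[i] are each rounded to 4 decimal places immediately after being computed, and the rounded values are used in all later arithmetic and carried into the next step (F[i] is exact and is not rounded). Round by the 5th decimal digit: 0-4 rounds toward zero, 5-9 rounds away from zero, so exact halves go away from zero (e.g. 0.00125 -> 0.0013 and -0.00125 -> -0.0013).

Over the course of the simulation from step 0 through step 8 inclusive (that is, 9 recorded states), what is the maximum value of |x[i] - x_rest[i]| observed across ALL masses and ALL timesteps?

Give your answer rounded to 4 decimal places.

Step 0: x=[4.0000 7.0000 8.0000 13.0000] v=[0.0000 0.0000 0.0000 0.0000]
Step 1: x=[4.0000 6.0000 10.0000 12.0000] v=[0.0000 -2.0000 4.0000 -2.0000]
Step 2: x=[3.5000 6.0000 11.0000 11.5000] v=[-1.0000 0.0000 2.0000 -1.0000]
Step 3: x=[2.7500 7.2500 9.7500 12.2500] v=[-1.5000 2.5000 -2.5000 1.5000]
Step 4: x=[2.7500 7.5000 8.5000 13.2500] v=[0.0000 0.5000 -2.5000 2.0000]
Step 5: x=[3.6250 5.8750 9.1250 13.3750] v=[1.7500 -3.2500 1.2500 0.2500]
Step 6: x=[4.1250 4.7500 10.2500 12.8750] v=[1.0000 -2.2500 2.2500 -1.0000]
Step 7: x=[3.4375 6.0625 9.9375 12.5625] v=[-1.3750 2.6250 -0.6250 -0.6250]
Step 8: x=[2.5625 8.0000 9.0000 12.4375] v=[-1.7500 3.8750 -1.8750 -0.2500]
Max displacement = 2.0000

Answer: 2.0000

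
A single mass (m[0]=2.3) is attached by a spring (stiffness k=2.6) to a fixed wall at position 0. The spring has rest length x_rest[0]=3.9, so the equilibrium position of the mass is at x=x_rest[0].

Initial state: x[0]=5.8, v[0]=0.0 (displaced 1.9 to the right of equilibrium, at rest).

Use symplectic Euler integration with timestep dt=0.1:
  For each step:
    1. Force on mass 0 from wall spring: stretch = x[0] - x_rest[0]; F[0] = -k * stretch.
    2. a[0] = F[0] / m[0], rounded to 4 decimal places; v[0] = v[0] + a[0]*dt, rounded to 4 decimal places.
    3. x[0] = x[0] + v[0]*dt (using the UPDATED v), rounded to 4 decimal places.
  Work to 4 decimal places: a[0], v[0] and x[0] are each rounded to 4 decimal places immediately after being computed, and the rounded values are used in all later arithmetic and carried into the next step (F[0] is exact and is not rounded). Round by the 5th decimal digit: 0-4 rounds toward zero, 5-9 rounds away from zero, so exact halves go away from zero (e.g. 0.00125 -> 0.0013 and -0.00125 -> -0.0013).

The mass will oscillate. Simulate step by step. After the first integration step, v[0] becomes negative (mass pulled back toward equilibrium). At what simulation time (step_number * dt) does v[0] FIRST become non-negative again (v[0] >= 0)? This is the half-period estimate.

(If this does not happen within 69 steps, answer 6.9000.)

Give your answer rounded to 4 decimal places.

Step 0: x=[5.8000] v=[0.0000]
Step 1: x=[5.7785] v=[-0.2148]
Step 2: x=[5.7358] v=[-0.4272]
Step 3: x=[5.6723] v=[-0.6347]
Step 4: x=[5.5888] v=[-0.8351]
Step 5: x=[5.4862] v=[-1.0260]
Step 6: x=[5.3657] v=[-1.2053]
Step 7: x=[5.2286] v=[-1.3710]
Step 8: x=[5.0765] v=[-1.5212]
Step 9: x=[4.9111] v=[-1.6542]
Step 10: x=[4.7343] v=[-1.7685]
Step 11: x=[4.5480] v=[-1.8628]
Step 12: x=[4.3544] v=[-1.9361]
Step 13: x=[4.1557] v=[-1.9875]
Step 14: x=[3.9541] v=[-2.0164]
Step 15: x=[3.7519] v=[-2.0225]
Step 16: x=[3.5513] v=[-2.0058]
Step 17: x=[3.3547] v=[-1.9664]
Step 18: x=[3.1642] v=[-1.9048]
Step 19: x=[2.9820] v=[-1.8216]
Step 20: x=[2.8102] v=[-1.7178]
Step 21: x=[2.6507] v=[-1.5946]
Step 22: x=[2.5054] v=[-1.4534]
Step 23: x=[2.3758] v=[-1.2958]
Step 24: x=[2.2635] v=[-1.1235]
Step 25: x=[2.1697] v=[-0.9385]
Step 26: x=[2.0954] v=[-0.7429]
Step 27: x=[2.0415] v=[-0.5389]
Step 28: x=[2.0086] v=[-0.3288]
Step 29: x=[1.9971] v=[-0.1150]
Step 30: x=[2.0071] v=[0.1001]
First v>=0 after going negative at step 30, time=3.0000

Answer: 3.0000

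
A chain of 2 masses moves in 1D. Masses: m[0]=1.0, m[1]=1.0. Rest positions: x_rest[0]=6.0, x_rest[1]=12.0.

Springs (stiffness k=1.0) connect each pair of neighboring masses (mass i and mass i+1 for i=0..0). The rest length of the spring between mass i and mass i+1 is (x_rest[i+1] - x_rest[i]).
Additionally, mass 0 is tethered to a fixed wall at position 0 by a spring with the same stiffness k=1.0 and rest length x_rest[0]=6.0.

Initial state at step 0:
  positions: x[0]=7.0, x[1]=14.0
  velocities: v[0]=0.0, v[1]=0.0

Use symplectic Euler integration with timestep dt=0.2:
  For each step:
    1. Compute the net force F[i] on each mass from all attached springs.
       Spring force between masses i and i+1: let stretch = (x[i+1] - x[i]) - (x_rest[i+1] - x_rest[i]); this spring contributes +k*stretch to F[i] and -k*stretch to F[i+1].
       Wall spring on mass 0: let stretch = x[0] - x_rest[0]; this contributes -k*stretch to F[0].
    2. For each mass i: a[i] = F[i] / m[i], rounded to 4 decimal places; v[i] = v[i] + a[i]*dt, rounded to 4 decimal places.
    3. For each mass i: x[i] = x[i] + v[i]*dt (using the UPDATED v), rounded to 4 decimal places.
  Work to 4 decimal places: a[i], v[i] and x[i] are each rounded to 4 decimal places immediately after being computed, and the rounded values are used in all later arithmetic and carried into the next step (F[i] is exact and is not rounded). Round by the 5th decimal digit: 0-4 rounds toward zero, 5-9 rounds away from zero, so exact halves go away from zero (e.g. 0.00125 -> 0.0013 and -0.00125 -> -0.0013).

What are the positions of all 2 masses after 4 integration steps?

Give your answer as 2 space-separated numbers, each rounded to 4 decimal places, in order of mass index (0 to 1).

Step 0: x=[7.0000 14.0000] v=[0.0000 0.0000]
Step 1: x=[7.0000 13.9600] v=[0.0000 -0.2000]
Step 2: x=[6.9984 13.8816] v=[-0.0080 -0.3920]
Step 3: x=[6.9922 13.7679] v=[-0.0310 -0.5686]
Step 4: x=[6.9773 13.6232] v=[-0.0743 -0.7237]

Answer: 6.9773 13.6232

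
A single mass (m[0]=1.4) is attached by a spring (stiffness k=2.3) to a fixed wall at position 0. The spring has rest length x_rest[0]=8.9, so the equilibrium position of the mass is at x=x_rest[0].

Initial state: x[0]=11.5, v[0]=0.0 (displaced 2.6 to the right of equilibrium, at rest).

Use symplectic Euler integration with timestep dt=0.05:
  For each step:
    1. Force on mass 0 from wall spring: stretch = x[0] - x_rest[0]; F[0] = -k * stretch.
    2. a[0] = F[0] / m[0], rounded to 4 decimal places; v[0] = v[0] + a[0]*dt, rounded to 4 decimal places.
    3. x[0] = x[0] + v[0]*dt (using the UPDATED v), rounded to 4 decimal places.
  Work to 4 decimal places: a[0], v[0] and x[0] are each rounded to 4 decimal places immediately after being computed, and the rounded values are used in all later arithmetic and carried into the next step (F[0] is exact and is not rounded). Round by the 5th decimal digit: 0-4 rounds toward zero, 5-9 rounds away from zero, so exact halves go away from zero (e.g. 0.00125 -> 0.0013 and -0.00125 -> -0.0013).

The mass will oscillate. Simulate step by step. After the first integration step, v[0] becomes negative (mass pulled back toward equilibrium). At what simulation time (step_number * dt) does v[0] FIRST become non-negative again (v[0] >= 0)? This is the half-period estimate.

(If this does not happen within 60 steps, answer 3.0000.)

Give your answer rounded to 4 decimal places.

Step 0: x=[11.5000] v=[0.0000]
Step 1: x=[11.4893] v=[-0.2136]
Step 2: x=[11.4680] v=[-0.4263]
Step 3: x=[11.4361] v=[-0.6372]
Step 4: x=[11.3938] v=[-0.8455]
Step 5: x=[11.3413] v=[-1.0504]
Step 6: x=[11.2788] v=[-1.2509]
Step 7: x=[11.2065] v=[-1.4463]
Step 8: x=[11.1247] v=[-1.6358]
Step 9: x=[11.0338] v=[-1.8185]
Step 10: x=[10.9341] v=[-1.9938]
Step 11: x=[10.8261] v=[-2.1609]
Step 12: x=[10.7101] v=[-2.3191]
Step 13: x=[10.5867] v=[-2.4678]
Step 14: x=[10.4564] v=[-2.6064]
Step 15: x=[10.3197] v=[-2.7342]
Step 16: x=[10.1772] v=[-2.8508]
Step 17: x=[10.0294] v=[-2.9557]
Step 18: x=[9.8770] v=[-3.0485]
Step 19: x=[9.7206] v=[-3.1288]
Step 20: x=[9.5608] v=[-3.1962]
Step 21: x=[9.3983] v=[-3.2505]
Step 22: x=[9.2337] v=[-3.2914]
Step 23: x=[9.0678] v=[-3.3188]
Step 24: x=[8.9012] v=[-3.3326]
Step 25: x=[8.7346] v=[-3.3327]
Step 26: x=[8.5686] v=[-3.3191]
Step 27: x=[8.4040] v=[-3.2919]
Step 28: x=[8.2414] v=[-3.2512]
Step 29: x=[8.0815] v=[-3.1971]
Step 30: x=[7.9250] v=[-3.1299]
Step 31: x=[7.7725] v=[-3.0498]
Step 32: x=[7.6246] v=[-2.9572]
Step 33: x=[7.4820] v=[-2.8524]
Step 34: x=[7.3452] v=[-2.7359]
Step 35: x=[7.2148] v=[-2.6082]
Step 36: x=[7.0913] v=[-2.4698]
Step 37: x=[6.9752] v=[-2.3212]
Step 38: x=[6.8670] v=[-2.1631]
Step 39: x=[6.7672] v=[-1.9961]
Step 40: x=[6.6762] v=[-1.8209]
Step 41: x=[6.5943] v=[-1.6382]
Step 42: x=[6.5219] v=[-1.4488]
Step 43: x=[6.4592] v=[-1.2535]
Step 44: x=[6.4066] v=[-1.0530]
Step 45: x=[6.3642] v=[-0.8482]
Step 46: x=[6.3322] v=[-0.6399]
Step 47: x=[6.3108] v=[-0.4290]
Step 48: x=[6.3000] v=[-0.2163]
Step 49: x=[6.2999] v=[-0.0027]
Step 50: x=[6.3104] v=[0.2109]
First v>=0 after going negative at step 50, time=2.5000

Answer: 2.5000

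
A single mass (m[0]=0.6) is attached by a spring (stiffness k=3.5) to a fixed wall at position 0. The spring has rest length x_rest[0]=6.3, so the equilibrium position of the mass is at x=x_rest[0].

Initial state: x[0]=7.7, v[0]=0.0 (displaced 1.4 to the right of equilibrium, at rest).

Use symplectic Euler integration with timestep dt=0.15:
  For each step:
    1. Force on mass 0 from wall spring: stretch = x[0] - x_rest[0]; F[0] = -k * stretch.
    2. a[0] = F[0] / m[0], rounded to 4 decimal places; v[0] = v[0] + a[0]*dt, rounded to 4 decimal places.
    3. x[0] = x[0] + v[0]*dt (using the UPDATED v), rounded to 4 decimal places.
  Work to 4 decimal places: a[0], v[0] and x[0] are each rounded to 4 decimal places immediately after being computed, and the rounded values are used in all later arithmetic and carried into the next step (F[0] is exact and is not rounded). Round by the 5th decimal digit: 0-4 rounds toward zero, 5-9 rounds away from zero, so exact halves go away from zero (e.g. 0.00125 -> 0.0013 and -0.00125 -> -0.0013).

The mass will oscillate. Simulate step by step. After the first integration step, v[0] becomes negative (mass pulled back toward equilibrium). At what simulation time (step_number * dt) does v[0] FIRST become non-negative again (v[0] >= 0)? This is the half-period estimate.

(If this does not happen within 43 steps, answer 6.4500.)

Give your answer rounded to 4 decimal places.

Answer: 1.3500

Derivation:
Step 0: x=[7.7000] v=[0.0000]
Step 1: x=[7.5163] v=[-1.2250]
Step 2: x=[7.1729] v=[-2.2893]
Step 3: x=[6.7149] v=[-3.0531]
Step 4: x=[6.2025] v=[-3.4161]
Step 5: x=[5.7029] v=[-3.3308]
Step 6: x=[5.2817] v=[-2.8083]
Step 7: x=[4.9941] v=[-1.9173]
Step 8: x=[4.8779] v=[-0.7746]
Step 9: x=[4.9484] v=[0.4697]
First v>=0 after going negative at step 9, time=1.3500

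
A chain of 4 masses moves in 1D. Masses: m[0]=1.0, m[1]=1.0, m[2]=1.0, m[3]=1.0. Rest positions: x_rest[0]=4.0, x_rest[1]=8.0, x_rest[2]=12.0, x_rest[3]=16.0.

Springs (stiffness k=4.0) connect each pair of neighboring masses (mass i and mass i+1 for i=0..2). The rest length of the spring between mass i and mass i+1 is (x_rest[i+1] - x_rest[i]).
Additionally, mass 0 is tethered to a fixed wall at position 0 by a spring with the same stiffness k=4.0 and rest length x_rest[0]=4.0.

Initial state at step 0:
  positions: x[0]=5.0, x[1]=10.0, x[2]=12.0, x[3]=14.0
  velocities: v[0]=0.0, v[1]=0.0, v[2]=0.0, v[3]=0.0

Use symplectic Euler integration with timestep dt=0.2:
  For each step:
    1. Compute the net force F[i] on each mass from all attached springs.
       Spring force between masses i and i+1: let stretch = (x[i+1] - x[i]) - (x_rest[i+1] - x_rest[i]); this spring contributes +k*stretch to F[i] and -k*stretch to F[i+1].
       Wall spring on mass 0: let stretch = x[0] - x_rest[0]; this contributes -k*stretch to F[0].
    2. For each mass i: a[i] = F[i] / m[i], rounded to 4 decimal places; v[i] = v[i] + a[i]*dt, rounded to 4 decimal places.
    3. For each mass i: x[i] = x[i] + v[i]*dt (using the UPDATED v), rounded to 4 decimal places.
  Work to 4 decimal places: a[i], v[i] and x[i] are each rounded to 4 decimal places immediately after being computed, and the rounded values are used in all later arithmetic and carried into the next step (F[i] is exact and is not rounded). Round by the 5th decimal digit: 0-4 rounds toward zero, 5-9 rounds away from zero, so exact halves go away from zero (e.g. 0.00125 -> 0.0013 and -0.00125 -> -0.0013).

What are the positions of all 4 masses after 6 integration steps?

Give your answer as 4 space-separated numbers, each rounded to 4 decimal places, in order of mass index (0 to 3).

Answer: 2.7159 6.4586 11.5949 17.5931

Derivation:
Step 0: x=[5.0000 10.0000 12.0000 14.0000] v=[0.0000 0.0000 0.0000 0.0000]
Step 1: x=[5.0000 9.5200 12.0000 14.3200] v=[0.0000 -2.4000 0.0000 1.6000]
Step 2: x=[4.9232 8.7136 11.9744 14.9088] v=[-0.3840 -4.0320 -0.1280 2.9440]
Step 3: x=[4.6652 7.8225 11.8966 15.6681] v=[-1.2902 -4.4557 -0.3891 3.7965]
Step 4: x=[4.1659 7.0780 11.7704 16.4640] v=[-2.4965 -3.7223 -0.6312 3.9793]
Step 5: x=[3.4660 6.6184 11.6444 17.1489] v=[-3.4995 -2.2981 -0.6302 3.4244]
Step 6: x=[2.7159 6.4586 11.5949 17.5931] v=[-3.7504 -0.7992 -0.2474 2.2208]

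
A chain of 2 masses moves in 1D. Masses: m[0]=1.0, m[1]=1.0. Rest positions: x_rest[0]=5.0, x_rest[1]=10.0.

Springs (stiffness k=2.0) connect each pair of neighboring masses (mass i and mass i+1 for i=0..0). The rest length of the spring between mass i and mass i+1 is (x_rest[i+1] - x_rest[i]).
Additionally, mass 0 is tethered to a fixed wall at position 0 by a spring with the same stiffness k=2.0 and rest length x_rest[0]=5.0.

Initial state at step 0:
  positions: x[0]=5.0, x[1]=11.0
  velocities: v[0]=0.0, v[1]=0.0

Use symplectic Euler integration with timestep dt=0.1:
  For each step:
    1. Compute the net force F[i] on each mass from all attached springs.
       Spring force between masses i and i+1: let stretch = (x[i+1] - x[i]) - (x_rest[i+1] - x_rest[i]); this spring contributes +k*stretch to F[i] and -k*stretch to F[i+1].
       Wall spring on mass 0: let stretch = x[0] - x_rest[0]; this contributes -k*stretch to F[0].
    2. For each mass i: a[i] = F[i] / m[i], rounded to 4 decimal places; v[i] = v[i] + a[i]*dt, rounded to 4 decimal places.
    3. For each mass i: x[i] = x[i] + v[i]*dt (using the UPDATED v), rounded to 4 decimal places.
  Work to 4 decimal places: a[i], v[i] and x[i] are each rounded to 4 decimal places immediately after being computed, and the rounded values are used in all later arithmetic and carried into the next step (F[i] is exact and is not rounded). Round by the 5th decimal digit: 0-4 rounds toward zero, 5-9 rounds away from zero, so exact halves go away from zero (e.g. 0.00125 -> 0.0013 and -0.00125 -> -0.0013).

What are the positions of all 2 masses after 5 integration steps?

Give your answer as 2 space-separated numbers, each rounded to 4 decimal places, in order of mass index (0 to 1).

Step 0: x=[5.0000 11.0000] v=[0.0000 0.0000]
Step 1: x=[5.0200 10.9800] v=[0.2000 -0.2000]
Step 2: x=[5.0588 10.9408] v=[0.3880 -0.3920]
Step 3: x=[5.1141 10.8840] v=[0.5526 -0.5684]
Step 4: x=[5.1825 10.8118] v=[0.6838 -0.7224]
Step 5: x=[5.2598 10.7270] v=[0.7732 -0.8483]

Answer: 5.2598 10.7270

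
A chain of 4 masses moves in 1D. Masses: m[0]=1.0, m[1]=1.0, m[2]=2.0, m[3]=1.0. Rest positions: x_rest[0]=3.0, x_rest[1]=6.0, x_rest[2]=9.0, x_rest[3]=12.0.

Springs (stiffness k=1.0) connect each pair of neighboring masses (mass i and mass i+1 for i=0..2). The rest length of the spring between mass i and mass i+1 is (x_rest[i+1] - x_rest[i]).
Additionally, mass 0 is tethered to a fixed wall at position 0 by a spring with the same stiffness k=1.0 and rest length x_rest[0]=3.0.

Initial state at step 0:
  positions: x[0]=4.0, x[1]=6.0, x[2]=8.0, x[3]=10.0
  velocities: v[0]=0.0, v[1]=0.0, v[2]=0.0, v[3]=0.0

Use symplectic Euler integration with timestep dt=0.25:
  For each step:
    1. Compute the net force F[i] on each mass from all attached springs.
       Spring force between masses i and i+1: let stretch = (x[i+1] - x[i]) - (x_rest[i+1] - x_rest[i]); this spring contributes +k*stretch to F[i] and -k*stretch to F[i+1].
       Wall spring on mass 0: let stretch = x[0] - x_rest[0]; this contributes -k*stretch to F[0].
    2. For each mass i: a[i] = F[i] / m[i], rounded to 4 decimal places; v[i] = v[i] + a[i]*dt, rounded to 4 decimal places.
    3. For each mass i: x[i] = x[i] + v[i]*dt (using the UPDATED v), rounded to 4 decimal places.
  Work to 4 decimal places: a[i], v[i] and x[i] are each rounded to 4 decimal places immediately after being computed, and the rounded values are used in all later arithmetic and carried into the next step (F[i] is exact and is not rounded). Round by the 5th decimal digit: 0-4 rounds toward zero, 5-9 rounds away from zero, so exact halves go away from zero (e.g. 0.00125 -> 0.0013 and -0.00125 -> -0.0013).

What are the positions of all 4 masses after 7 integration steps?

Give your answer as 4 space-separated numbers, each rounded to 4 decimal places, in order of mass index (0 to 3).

Answer: 2.0226 5.3840 8.1599 11.3268

Derivation:
Step 0: x=[4.0000 6.0000 8.0000 10.0000] v=[0.0000 0.0000 0.0000 0.0000]
Step 1: x=[3.8750 6.0000 8.0000 10.0625] v=[-0.5000 0.0000 0.0000 0.2500]
Step 2: x=[3.6406 5.9922 8.0020 10.1836] v=[-0.9375 -0.0313 0.0078 0.4844]
Step 3: x=[3.3257 5.9630 8.0093 10.3559] v=[-1.2598 -0.1168 0.0293 0.6890]
Step 4: x=[2.9677 5.8969 8.0260 10.5690] v=[-1.4319 -0.2646 0.0669 0.8524]
Step 5: x=[2.6073 5.7808 8.0557 10.8107] v=[-1.4415 -0.4646 0.1187 0.9667]
Step 6: x=[2.2823 5.6085 8.1004 11.0677] v=[-1.3000 -0.6893 0.1787 1.0280]
Step 7: x=[2.0226 5.3840 8.1599 11.3268] v=[-1.0390 -0.8979 0.2381 1.0362]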